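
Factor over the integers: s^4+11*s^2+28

Substitute u = s^2 to get a quadratic in u, then factor.
s^2+4 is irreducible over ℤ (sum of squares).
s^2+7 is irreducible over ℤ (always positive, so no real roots).

(s^2+4)*(s^2+7)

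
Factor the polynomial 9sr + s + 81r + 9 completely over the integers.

(9r + 1)(s + 9)

Group as (9sr + s) + (81r + 9) = s(9r + 1) + 9(9r + 1).
Both groups share the factor (9r + 1).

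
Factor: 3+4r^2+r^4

(r^2+1)(r^2+3)

Substitute u = r^2 to get a quadratic in u, then factor.
r^2+1 is irreducible over ℤ (sum of squares).
r^2+3 is irreducible over ℤ (always positive, so no real roots).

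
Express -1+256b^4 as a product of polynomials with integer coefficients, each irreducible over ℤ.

(4b+1)(4b-1)(16b^2+1)

Difference of squares twice: with A = 4b and B = 1, A⁴ − B⁴ = (A² − B²)(A² + B²), and A² − B² factors again.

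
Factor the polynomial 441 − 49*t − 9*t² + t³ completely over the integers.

(t + 7)*(t − 7)*(t − 9)

By the rational root theorem, t = 9 is a root, giving the factor (t − 9) and quotient t² − 49.
The remaining quadratic factors as (t − 7)(t + 7).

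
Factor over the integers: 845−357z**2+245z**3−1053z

(5z−13)(7z+13)(7z−5)

Trying the rational-root candidates, z = −13/7 is a root, so (7z+13) is a factor; dividing leaves 35z**2−116z+65.
The remaining quadratic factors as (5z−13)(7z−5).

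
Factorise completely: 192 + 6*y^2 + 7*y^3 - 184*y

(7*y - 8)*(y + 6)*(y - 4)

Testing divisors of the constant over divisors of the leading coefficient, y = 4 is a root, giving the factor (y - 4) and quotient 7*y^2 + 34*y - 48.
The remaining quadratic factors as (y + 6)(7*y - 8).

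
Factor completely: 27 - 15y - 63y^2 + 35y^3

Group as (35y^3 - 15y) + (-63y^2 + 27) = 5y(7y^2 - 3) - 9(7y^2 - 3).
Both groups share the factor (7y^2 - 3).

(5y - 9)(7y^2 - 3)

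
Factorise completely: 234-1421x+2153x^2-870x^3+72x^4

Among the possible rational roots, x = 1/4 is a root, giving the factor (4x-1) and quotient 18x^3-213x^2+485x-234.
Next, x = 2/3 is a root, giving the factor (3x-2) and quotient 6x^2-67x+117.
The remaining quadratic factors as (x-9)(6x-13).

(3x-2)(4x-1)(6x-13)(x-9)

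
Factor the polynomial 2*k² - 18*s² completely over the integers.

2*(k + 3*s)*(k - 3*s)

Pull out the common factor 2; k² - 9*s² is a difference of squares.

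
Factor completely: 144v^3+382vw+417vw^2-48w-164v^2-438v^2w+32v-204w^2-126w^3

Group: 2v(72v^2-111vw-82v+42w^2+68w+16) - 3w(72v^2-111vw-82v+42w^2+68w+16); both groups contain (72v^2-111vw-82v+42w^2+68w+16), so (2v-3w) is a factor with cofactor 72v^2-111vw-82v+42w^2+68w+16.
The cofactor groups again: 72v^2-111vw-82v+42w^2+68w+16 = 8v(9v-6w-8) + (-7w-2)(9v-6w-8); both groups contain (9v-6w-8), giving (8v-7w-2)(9v-6w-8).

(2v-3w)(8v-7w-2)(9v-6w-8)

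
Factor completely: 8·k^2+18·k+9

(2·k+3)·(4·k+3)

Need a pair with product 8·9 = 72 and sum 18: that's 6 and 12.
Split the middle term: 8·k^2+6·k + 12·k+9 = 2·k·(4·k+3) + 3·(4·k+3).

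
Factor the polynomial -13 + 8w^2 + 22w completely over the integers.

(2w - 1)(4w + 13)

Need a pair with product 8·(-13) = -104 and sum 22: that's -4 and 26.
Split the middle term: 8w^2 - 4w + 26w - 13 = 4w(2w - 1) + 13(2w - 1).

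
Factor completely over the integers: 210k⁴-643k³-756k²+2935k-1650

(5k+11)(6k-5)(7k-10)(k-3)

By the rational root theorem, k = 3 is a root, so (k-3) is a factor; dividing leaves 210k³-13k²-795k+550.
Continuing, k = -11/5 is a root, giving the factor (5k+11) and quotient 42k²-95k+50.
The remaining quadratic factors as (6k-5)(7k-10).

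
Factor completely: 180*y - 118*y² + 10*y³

Pull out the common factor 2*y, then factor the remaining trinomial.

2*y*(5*y - 9)*(y - 10)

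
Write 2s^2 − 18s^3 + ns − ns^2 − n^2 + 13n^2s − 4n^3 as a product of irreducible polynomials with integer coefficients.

Group: n(−4n^2 + 5ns − n + 9s^2 − s) − 2s(−4n^2 + 5ns − n + 9s^2 − s); both groups contain (−4n^2 + 5ns − n + 9s^2 − s), so (n − 2s) is a factor with cofactor −4n^2 + 5ns − n + 9s^2 − s.
The cofactor groups again: −4n^2 + 5ns − n + 9s^2 − s = −n(4n − 9s + 1) − s(4n − 9s + 1); both groups contain (4n − 9s + 1), giving −(n + s)(4n − 9s + 1).

−(4n − 9s + 1)(n + s)(n − 2s)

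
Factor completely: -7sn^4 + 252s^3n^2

Factor out 7sn^2, leaving 36s^2 - n^2, which is a difference of two squares.

7n^2s(6s - n)(6s + n)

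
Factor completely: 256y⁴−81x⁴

Write as (16y²)² − (9x²)², then factor 16y²−9x² once more.

(4y−3x)(4y+3x)(16y²+9x²)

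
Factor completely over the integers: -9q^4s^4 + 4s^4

Factor out s^4 first: what remains is -9q^4 + 4.
Recognize a difference of squares with the parts 2 and 3q^2.

-s^4(3q^2 + 2)(3q^2 - 2)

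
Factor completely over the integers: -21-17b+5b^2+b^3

(b+1)(b+7)(b-3)

By the rational root theorem, b = 3 is a root, so (b-3) is a factor; dividing leaves b^2+8b+7.
The remaining quadratic factors as (b+1)(b+7).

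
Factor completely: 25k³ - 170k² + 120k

5k(5k - 4)(k - 6)

Pull out the common factor 5k, then factor the remaining trinomial.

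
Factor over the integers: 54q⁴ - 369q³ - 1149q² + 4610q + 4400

Trying the rational-root candidates, q = -11/3 is a root, so (3q + 11) divides it; the quotient is 18q³ - 189q² + 310q + 400.
Then q = 10/3 is a root, so (3q - 10) divides it; the quotient is 6q² - 43q - 40.
The remaining quadratic factors as (q - 8)(6q + 5).

(3q + 11)(3q - 10)(6q + 5)(q - 8)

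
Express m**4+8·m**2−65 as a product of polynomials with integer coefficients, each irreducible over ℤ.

(m**2+13)·(m**2−5)

Substitute u = m**2 to get a quadratic in u, then factor.
m**2−5 is irreducible over ℤ (5 is not a perfect square).
m**2+13 is irreducible over ℤ (always positive, so no real roots).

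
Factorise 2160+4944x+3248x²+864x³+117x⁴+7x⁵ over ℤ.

(7x+5)(x+2)(x+6)(x²+8x+36)

Testing divisors of the constant over divisors of the leading coefficient, x = -5/7 is a root, giving the factor (7x+5) and quotient x⁴+16x³+112x²+384x+432.
Next, x = -2 is a root, so (x+2) is a factor; dividing leaves x³+14x²+84x+216.
Then x = -6 is a root, so (x+6) divides it; the quotient is x²+8x+36.
The quadratic x²+8x+36 has discriminant -80 < 0 and is irreducible over ℤ.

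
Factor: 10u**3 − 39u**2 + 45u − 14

(2u − 1)(5u − 7)(u − 2)

Trying the rational-root candidates, u = 7/5 is a root, giving the factor (5u − 7) and quotient 2u**2 − 5u + 2.
The remaining quadratic factors as (u − 2)(2u − 1).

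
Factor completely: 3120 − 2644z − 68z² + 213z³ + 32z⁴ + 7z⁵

(7z − 10)(z + 4)(z − 2)(z² + 4z + 39)

By the rational root theorem, z = −4 is a root, giving the factor (z + 4) and quotient 7z⁴ + 4z³ + 197z² − 856z + 780.
Then z = 2 is a root, so (z − 2) is a factor; dividing leaves 7z³ + 18z² + 233z − 390.
Continuing, z = 10/7 is a root, so (7z − 10) divides it; the quotient is z² + 4z + 39.
The quadratic z² + 4z + 39 has discriminant −140 < 0 and is irreducible over ℤ.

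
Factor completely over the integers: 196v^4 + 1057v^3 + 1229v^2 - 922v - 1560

(4v + 13)(7v + 10)(7v + 12)(v - 1)

Among the possible rational roots, v = 1 is a root, giving the factor (v - 1) and quotient 196v^3 + 1253v^2 + 2482v + 1560.
Continuing, v = -13/4 is a root, giving the factor (4v + 13) and quotient 49v^2 + 154v + 120.
The remaining quadratic factors as (7v + 12)(7v + 10).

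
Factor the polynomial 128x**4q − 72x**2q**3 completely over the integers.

Every term has a factor of 8x**2q. Then 16x**2 − 9q**2 = (4x)² − (3q)².

8qx**2(4x − 3q)(4x + 3q)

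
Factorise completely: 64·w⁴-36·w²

Factor out 4·w², leaving 16·w²-9, which is a difference of two squares.

4·w²·(4·w+3)·(4·w-3)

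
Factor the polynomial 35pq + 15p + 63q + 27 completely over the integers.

Group as (35pq + 15p) + (63q + 27) = 5p(7q + 3) + 9(7q + 3).
Both groups share the factor (7q + 3).

(5p + 9)(7q + 3)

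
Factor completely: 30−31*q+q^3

(q+6)*(q−1)*(q−5)

Testing divisors of the constant over divisors of the leading coefficient, q = 5 is a root, so (q−5) divides it; the quotient is q^2+5*q−6.
The remaining quadratic factors as (q−1)(q+6).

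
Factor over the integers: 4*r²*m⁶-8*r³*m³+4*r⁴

Factor out 4*r² first: what remains is r²-2*r*m³+m⁶.
Recognize a perfect-square trinomial with the parts r and m³.

4*r²*(r-m³)²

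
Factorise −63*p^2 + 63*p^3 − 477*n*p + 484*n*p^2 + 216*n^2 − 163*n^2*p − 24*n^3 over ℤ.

Group: 8*n*(−3*n^2 − 20*n*p + 27*n + 63*p^2 − 63*p) + p*(−3*n^2 − 20*n*p + 27*n + 63*p^2 − 63*p); both groups contain (−3*n^2 − 20*n*p + 27*n + 63*p^2 − 63*p), so (8*n + p) is a factor with cofactor −3*n^2 − 20*n*p + 27*n + 63*p^2 − 63*p.
The cofactor groups again: −3*n^2 − 20*n*p + 27*n + 63*p^2 − 63*p = −n*(3*n − 7*p) + (−9*p + 9)*(3*n − 7*p); both groups contain (3*n − 7*p), giving −(n + 9*p − 9)*(3*n − 7*p).

−(3*n − 7*p)*(8*n + p)*(n + 9*p − 9)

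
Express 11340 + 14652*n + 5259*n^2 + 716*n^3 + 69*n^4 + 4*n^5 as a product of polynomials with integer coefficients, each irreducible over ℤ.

(4*n + 5)*(n + 3)*(n + 9)*(n^2 + 4*n + 84)

Testing divisors of the constant over divisors of the leading coefficient, n = -5/4 is a root, giving the factor (4*n + 5) and quotient n^4 + 16*n^3 + 159*n^2 + 1116*n + 2268.
Continuing, n = -9 is a root, so (n + 9) is a factor; dividing leaves n^3 + 7*n^2 + 96*n + 252.
Next, n = -3 is a root, giving the factor (n + 3) and quotient n^2 + 4*n + 84.
The quadratic n^2 + 4*n + 84 has discriminant -320 < 0 and is irreducible over ℤ.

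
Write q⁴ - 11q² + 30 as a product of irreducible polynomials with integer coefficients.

Substitute u = q² to get a quadratic in u, then factor.
q² - 5 is irreducible over ℤ (5 is not a perfect square).
q² - 6 is irreducible over ℤ (6 is not a perfect square).

(q² - 5)(q² - 6)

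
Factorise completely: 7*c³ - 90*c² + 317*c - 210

Trying the rational-root candidates, c = 5 is a root, giving the factor (c - 5) and quotient 7*c² - 55*c + 42.
The remaining quadratic factors as (c - 7)(7*c - 6).

(7*c - 6)*(c - 5)*(c - 7)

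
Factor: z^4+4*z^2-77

Substitute u = z^2 to get a quadratic in u, then factor.
z^2+11 is irreducible over ℤ (always positive, so no real roots).
z^2-7 is irreducible over ℤ (7 is not a perfect square).

(z^2+11)*(z^2-7)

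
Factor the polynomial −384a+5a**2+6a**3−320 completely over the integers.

Testing divisors of the constant over divisors of the leading coefficient, a = −8 is a root, so (a+8) is a factor; dividing leaves 6a**2−43a−40.
The remaining quadratic factors as (6a+5)(a−8).

(6a+5)(a+8)(a−8)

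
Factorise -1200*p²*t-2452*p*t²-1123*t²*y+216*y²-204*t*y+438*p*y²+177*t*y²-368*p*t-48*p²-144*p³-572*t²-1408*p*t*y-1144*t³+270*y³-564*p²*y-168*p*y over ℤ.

-(12*p+8*t+5*y+4)*(2*p+11*t+9*y)*(6*p+13*t-6*y)

Group: 2*p*(-72*p²-204*p*t+42*p*y-24*p-104*t²-17*t*y-52*t+30*y²+24*y) + (11*t+9*y)*(-72*p²-204*p*t+42*p*y-24*p-104*t²-17*t*y-52*t+30*y²+24*y); both groups contain (-72*p²-204*p*t+42*p*y-24*p-104*t²-17*t*y-52*t+30*y²+24*y), so (2*p+11*t+9*y) is a factor with cofactor -72*p²-204*p*t+42*p*y-24*p-104*t²-17*t*y-52*t+30*y²+24*y.
The cofactor groups again: -72*p²-204*p*t+42*p*y-24*p-104*t²-17*t*y-52*t+30*y²+24*y = -12*p*(6*p+13*t-6*y) + (-8*t-5*y-4)*(6*p+13*t-6*y); both groups contain (6*p+13*t-6*y), giving -(12*p+8*t+5*y+4)*(6*p+13*t-6*y).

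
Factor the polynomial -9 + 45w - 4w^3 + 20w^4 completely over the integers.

Group as (20w^4 + 45w) + (-4w^3 - 9) = 5w(4w^3 + 9) - (4w^3 + 9).
Both groups share the factor (4w^3 + 9).

(5w - 1)(4w^3 + 9)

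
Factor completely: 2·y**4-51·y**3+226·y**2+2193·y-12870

Testing divisors of the constant over divisors of the leading coefficient, y = 15 is a root, giving the factor (y-15) and quotient 2·y**3-21·y**2-89·y+858.
Continuing, y = -13/2 is a root, so (2·y+13) divides it; the quotient is y**2-17·y+66.
The remaining quadratic factors as (y-6)(y-11).

(2·y+13)·(y-11)·(y-15)·(y-6)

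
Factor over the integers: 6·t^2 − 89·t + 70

Need a pair with product 6·70 = 420 and sum −89: that's −84 and −5.
Split the middle term: 6·t^2 − 84·t − 5·t + 70 = 6·t·(t − 14) − 5·(t − 14).

(6·t − 5)·(t − 14)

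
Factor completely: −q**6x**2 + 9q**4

Factor out q**4 first: what remains is −q**2x**2 + 9.
Recognize a difference of squares with the parts 3 and qx.

−q**4(qx + 3)(qx − 3)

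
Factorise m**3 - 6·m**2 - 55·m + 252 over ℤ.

Trying the rational-root candidates, m = -7 is a root, giving the factor (m + 7) and quotient m**2 - 13·m + 36.
The remaining quadratic factors as (m - 4)(m - 9).

(m + 7)·(m - 4)·(m - 9)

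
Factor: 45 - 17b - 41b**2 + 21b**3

Testing divisors of the constant over divisors of the leading coefficient, b = 5/3 is a root, so (3b - 5) divides it; the quotient is 7b**2 - 2b - 9.
The remaining quadratic factors as (7b - 9)(b + 1).

(3b - 5)(7b - 9)(b + 1)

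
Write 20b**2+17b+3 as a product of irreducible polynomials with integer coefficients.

Need a pair with product 20·3 = 60 and sum 17: that's 5 and 12.
Split the middle term: 20b**2+5b + 12b+3 = 5b(4b+1) + 3(4b+1).

(4b+1)(5b+3)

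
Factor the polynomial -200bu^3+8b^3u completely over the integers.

Pull out the common factor 8bu; b^2-25u^2 is a difference of squares.

8bu(b+5u)(b-5u)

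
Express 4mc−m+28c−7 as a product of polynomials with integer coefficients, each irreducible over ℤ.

(4c−1)(m+7)

Group as (4mc−m) + (28c−7) = m(4c−1) + 7(4c−1).
Both groups share the factor (4c−1).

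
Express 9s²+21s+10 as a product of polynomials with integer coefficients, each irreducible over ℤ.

Need a pair with product 9·10 = 90 and sum 21: that's 15 and 6.
Split the middle term: 9s²+15s + 6s+10 = 3s(3s+5) + 2(3s+5).

(3s+2)(3s+5)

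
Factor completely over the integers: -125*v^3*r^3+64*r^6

-r^3*(5*v-4*r)*(25*v^2+20*v*r+16*r^2)

Pull out the common factor r^3, leaving -125*v^3+64*r^3.
Recognize a difference of cubes with the parts 4*r and 5*v.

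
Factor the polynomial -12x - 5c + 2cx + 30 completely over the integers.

Group as (2cx - 5c) + (-12x + 30) = c(2x - 5) - 6(2x - 5).
Both groups share the factor (2x - 5).

(2x - 5)(c - 6)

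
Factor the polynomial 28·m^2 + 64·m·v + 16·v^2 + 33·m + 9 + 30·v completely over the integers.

(4·m + 8·v + 3)·(7·m + 2·v + 3)

Group: 4·m·(7·m + 2·v + 3) + (8·v + 3)·(7·m + 2·v + 3); both groups contain (7·m + 2·v + 3).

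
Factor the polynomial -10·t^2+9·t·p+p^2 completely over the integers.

-(t-p)·(10·t+p)

Group: -t·(10·t+p) + p·(10·t+p); both groups contain (10·t+p).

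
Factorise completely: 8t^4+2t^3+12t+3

(4t+1)(2t^3+3)

Group as (8t^4+12t) + (2t^3+3) = 4t(2t^3+3) + (2t^3+3).
Both groups share the factor (2t^3+3).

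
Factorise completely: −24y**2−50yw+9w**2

−(6y−w)(4y+9w)

Group: −6y(4y+9w) + w(4y+9w); both groups contain (4y+9w).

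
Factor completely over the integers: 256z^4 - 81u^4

(4z)⁴ − (3u)⁴ = ((4z)² − (3u)²)((4z)² + (3u)²); the first factor splits again, the second (16z^2 + 9u^2) is irreducible.

(4z - 3u)(4z + 3u)(16z^2 + 9u^2)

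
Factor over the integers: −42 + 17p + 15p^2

(3p + 7)(5p − 6)

Need a pair with product 15·(−42) = −630 and sum 17: that's 35 and −18.
Split the middle term: 15p^2 + 35p − 18p − 42 = 5p(3p + 7) − 6(3p + 7).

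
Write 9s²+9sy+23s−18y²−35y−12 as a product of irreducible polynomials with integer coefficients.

Group: s(9s−9y−4) + (2y+3)(9s−9y−4); both groups contain (9s−9y−4).

(9s−9y−4)(s+2y+3)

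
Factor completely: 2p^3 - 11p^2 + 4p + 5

(2p + 1)(p - 1)(p - 5)

Testing divisors of the constant over divisors of the leading coefficient, p = 1 is a root, giving the factor (p - 1) and quotient 2p^2 - 9p - 5.
The remaining quadratic factors as (2p + 1)(p - 5).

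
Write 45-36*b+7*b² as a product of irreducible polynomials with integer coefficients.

(7*b-15)*(b-3)

Need a pair with product 7·45 = 315 and sum -36: that's -15 and -21.
Split the middle term: 7*b²-15*b - 21*b+45 = b*(7*b-15) - 3*(7*b-15).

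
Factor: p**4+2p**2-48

Substitute u = p**2 to get a quadratic in u, then factor.
p**2-6 is irreducible over ℤ (6 is not a perfect square).
p**2+8 is irreducible over ℤ (always positive, so no real roots).

(p**2+8)(p**2-6)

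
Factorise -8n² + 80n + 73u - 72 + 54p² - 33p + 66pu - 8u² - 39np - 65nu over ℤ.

-(8n - 9p + u - 8)(n + 6p + 8u - 9)

Group: -n(8n - 9p + u - 8) + (-6p - 8u + 9)(8n - 9p + u - 8); both groups contain (8n - 9p + u - 8).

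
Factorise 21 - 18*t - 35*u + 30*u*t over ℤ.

(5*u - 3)*(6*t - 7)

Group as (30*u*t - 35*u) + (-18*t + 21) = 5*u*(6*t - 7) - 3*(6*t - 7).
Both groups share the factor (6*t - 7).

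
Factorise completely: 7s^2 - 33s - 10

(7s + 2)(s - 5)

Need a pair with product 7·(-10) = -70 and sum -33: that's -35 and 2.
Split the middle term: 7s^2 - 35s + 2s - 10 = 7s(s - 5) + 2(s - 5).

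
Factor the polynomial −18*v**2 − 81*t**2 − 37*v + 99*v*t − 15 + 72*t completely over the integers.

Group: −2*v*(9*v − 9*t + 5) + (9*t − 3)*(9*v − 9*t + 5); both groups contain (9*v − 9*t + 5).

−(2*v − 9*t + 3)*(9*v − 9*t + 5)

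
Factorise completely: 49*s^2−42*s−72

Need a pair with product 49·(−72) = −3528 and sum −42: that's −84 and 42.
Split the middle term: 49*s^2−84*s + 42*s−72 = 7*s*(7*s−12) + 6*(7*s−12).

(7*s+6)*(7*s−12)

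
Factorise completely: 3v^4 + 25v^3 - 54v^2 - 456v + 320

(3v - 2)(v + 5)(v + 8)(v - 4)

Testing divisors of the constant over divisors of the leading coefficient, v = 2/3 is a root, so (3v - 2) is a factor; dividing leaves v^3 + 9v^2 - 12v - 160.
Next, v = -5 is a root, so (v + 5) is a factor; dividing leaves v^2 + 4v - 32.
The remaining quadratic factors as (v - 4)(v + 8).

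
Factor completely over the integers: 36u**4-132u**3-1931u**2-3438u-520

Among the possible rational roots, u = -13/6 is a root, so (6u+13) is a factor; dividing leaves 6u**3-35u**2-246u-40.
Then u = -4 is a root, so (u+4) divides it; the quotient is 6u**2-59u-10.
The remaining quadratic factors as (6u+1)(u-10).

(6u+1)(6u+13)(u+4)(u-10)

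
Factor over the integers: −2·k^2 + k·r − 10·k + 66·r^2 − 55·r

Group: −2·k·(k − 6·r + 5) − 11·r·(k − 6·r + 5); both groups contain (k − 6·r + 5).

−(2·k + 11·r)·(k − 6·r + 5)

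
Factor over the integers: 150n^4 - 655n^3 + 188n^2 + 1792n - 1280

Testing divisors of the constant over divisors of the leading coefficient, n = -8/5 is a root, giving the factor (5n + 8) and quotient 30n^3 - 179n^2 + 324n - 160.
Continuing, n = 4/5 is a root, so (5n - 4) divides it; the quotient is 6n^2 - 31n + 40.
The remaining quadratic factors as (3n - 8)(2n - 5).

(2n - 5)(3n - 8)(5n + 8)(5n - 4)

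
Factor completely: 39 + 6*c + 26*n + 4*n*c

(2*c + 13)*(2*n + 3)

Group as (4*n*c + 26*n) + (6*c + 39) = 2*n*(2*c + 13) + 3*(2*c + 13).
Both groups share the factor (2*c + 13).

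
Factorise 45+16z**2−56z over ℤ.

Need a pair with product 16·45 = 720 and sum −56: that's −36 and −20.
Split the middle term: 16z**2−36z − 20z+45 = 4z(4z−9) − 5(4z−9).

(4z−5)(4z−9)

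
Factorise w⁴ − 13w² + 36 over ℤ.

(w + 2)(w + 3)(w − 2)(w − 3)

Substitute u = w² to get a quadratic in u, then factor.
w² − 9 is a difference of squares.
w² − 4 is a difference of squares.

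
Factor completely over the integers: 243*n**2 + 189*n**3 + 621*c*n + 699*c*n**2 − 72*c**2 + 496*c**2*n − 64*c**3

−(8*c + 3*n)*(8*c + 7*n + 9)*(c − 9*n)

Group: 8*c*(−8*c**2 + 65*c*n − 9*c + 63*n**2 + 81*n) + 3*n*(−8*c**2 + 65*c*n − 9*c + 63*n**2 + 81*n); both groups contain (−8*c**2 + 65*c*n − 9*c + 63*n**2 + 81*n), so (8*c + 3*n) is a factor with cofactor −8*c**2 + 65*c*n − 9*c + 63*n**2 + 81*n.
The cofactor groups again: −8*c**2 + 65*c*n − 9*c + 63*n**2 + 81*n = −c*(8*c + 7*n + 9) + 9*n*(8*c + 7*n + 9); both groups contain (8*c + 7*n + 9), giving −(c − 9*n)*(8*c + 7*n + 9).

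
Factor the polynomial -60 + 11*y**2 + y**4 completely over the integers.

(y + 2)*(y - 2)*(y**2 + 15)

Substitute u = y**2 to get a quadratic in u, then factor.
y**2 + 15 is irreducible over ℤ (always positive, so no real roots).
y**2 - 4 is a difference of squares.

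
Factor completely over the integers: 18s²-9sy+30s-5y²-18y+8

Group: 6s(3s+y+4) + (-5y+2)(3s+y+4); both groups contain (3s+y+4).

(3s+y+4)(6s-5y+2)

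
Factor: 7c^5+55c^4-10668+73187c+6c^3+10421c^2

Among the possible rational roots, c = -12 is a root, so (c+12) divides it; the quotient is 7c^4-29c^3+354c^2+6173c-889.
Continuing, c = -7 is a root, so (c+7) divides it; the quotient is 7c^3-78c^2+900c-127.
Then c = 1/7 is a root, giving the factor (7c-1) and quotient c^2-11c+127.
The quadratic c^2-11c+127 has discriminant -387 < 0 and is irreducible over ℤ.

(7c-1)(c+12)(c+7)(c^2-11c+127)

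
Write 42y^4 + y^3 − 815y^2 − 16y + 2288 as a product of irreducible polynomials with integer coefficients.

Among the possible rational roots, y = 11/6 is a root, giving the factor (6y − 11) and quotient 7y^3 + 13y^2 − 112y − 208.
Next, y = −4 is a root, giving the factor (y + 4) and quotient 7y^2 − 15y − 52.
The remaining quadratic factors as (7y + 13)(y − 4).

(6y − 11)(7y + 13)(y + 4)(y − 4)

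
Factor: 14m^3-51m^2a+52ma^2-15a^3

(7m-15a)(2m-a)(m-a)

Group: 2m(7m^2-22ma+15a^2) - a(7m^2-22ma+15a^2); both groups contain (7m^2-22ma+15a^2), so (2m-a) is a factor with cofactor 7m^2-22ma+15a^2.
The cofactor groups again: 7m^2-22ma+15a^2 = m(7m-15a) - a(7m-15a); both groups contain (7m-15a), giving (m-a)(7m-15a).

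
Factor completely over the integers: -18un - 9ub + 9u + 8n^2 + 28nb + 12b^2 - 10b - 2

-(9u - 4n - 12b - 2)(2n + b - 1)

Group: -2n(9u - 4n - 12b - 2) + (-b + 1)(9u - 4n - 12b - 2); both groups contain (9u - 4n - 12b - 2).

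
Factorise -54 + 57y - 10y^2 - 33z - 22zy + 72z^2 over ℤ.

Group: 8z(9z - 5y + 6) + (2y - 9)(9z - 5y + 6); both groups contain (9z - 5y + 6).

(9z - 5y + 6)(8z + 2y - 9)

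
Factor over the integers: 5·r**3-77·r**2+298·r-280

Among the possible rational roots, r = 7/5 is a root, so (5·r-7) is a factor; dividing leaves r**2-14·r+40.
The remaining quadratic factors as (r-4)(r-10).

(5·r-7)·(r-10)·(r-4)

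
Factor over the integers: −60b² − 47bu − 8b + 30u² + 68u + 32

−(12b − 5u − 8)(5b + 6u + 4)

Group: −5b(12b − 5u − 8) + (−6u − 4)(12b − 5u − 8); both groups contain (12b − 5u − 8).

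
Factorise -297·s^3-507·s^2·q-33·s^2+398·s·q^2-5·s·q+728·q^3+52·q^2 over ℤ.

Group: 11·s·(-27·s^2-78·s·q-3·s-56·q^2-4·q) - 13·q·(-27·s^2-78·s·q-3·s-56·q^2-4·q); both groups contain (-27·s^2-78·s·q-3·s-56·q^2-4·q), so (11·s-13·q) is a factor with cofactor -27·s^2-78·s·q-3·s-56·q^2-4·q.
The cofactor groups again: -27·s^2-78·s·q-3·s-56·q^2-4·q = -9·s·(3·s+4·q) + (-14·q-1)·(3·s+4·q); both groups contain (3·s+4·q), giving -(9·s+14·q+1)·(3·s+4·q).

-(11·s-13·q)·(9·s+14·q+1)·(3·s+4·q)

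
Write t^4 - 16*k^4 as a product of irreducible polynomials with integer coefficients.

(t - 2*k)*(t + 2*k)*(t^2 + 4*k^2)

(t)⁴ − (2*k)⁴ = ((t)² − (2*k)²)((t)² + (2*k)²); the first factor splits again, the second (t^2 + 4*k^2) is irreducible.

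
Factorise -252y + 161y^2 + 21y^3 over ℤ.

7y(3y - 4)(y + 9)

Pull out the common factor 7y, then factor the remaining trinomial.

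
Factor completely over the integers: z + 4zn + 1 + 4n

Group as (4zn + z) + (4n + 1) = z(4n + 1) + (4n + 1).
Both groups share the factor (4n + 1).

(4n + 1)(z + 1)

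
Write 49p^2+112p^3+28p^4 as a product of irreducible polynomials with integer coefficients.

Pull out the common factor 7p^2, then factor the remaining trinomial.

7p^2(2p+1)(2p+7)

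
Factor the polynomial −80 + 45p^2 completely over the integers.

5(3p + 4)(3p − 4)

Pull out the common factor 5; 9p^2 − 16 is a difference of squares.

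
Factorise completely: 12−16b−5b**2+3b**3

(3b−2)(b+2)(b−3)

Testing divisors of the constant over divisors of the leading coefficient, b = 2/3 is a root, so (3b−2) divides it; the quotient is b**2−b−6.
The remaining quadratic factors as (b−3)(b+2).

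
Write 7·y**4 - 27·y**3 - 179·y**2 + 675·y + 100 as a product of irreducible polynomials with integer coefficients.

(7·y + 1)·(y + 5)·(y - 4)·(y - 5)

Among the possible rational roots, y = 5 is a root, so (y - 5) divides it; the quotient is 7·y**3 + 8·y**2 - 139·y - 20.
Next, y = -5 is a root, so (y + 5) is a factor; dividing leaves 7·y**2 - 27·y - 4.
The remaining quadratic factors as (y - 4)(7·y + 1).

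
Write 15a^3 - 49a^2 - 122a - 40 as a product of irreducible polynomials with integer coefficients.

(3a + 4)(5a + 2)(a - 5)

By the rational root theorem, a = -4/3 is a root, giving the factor (3a + 4) and quotient 5a^2 - 23a - 10.
The remaining quadratic factors as (a - 5)(5a + 2).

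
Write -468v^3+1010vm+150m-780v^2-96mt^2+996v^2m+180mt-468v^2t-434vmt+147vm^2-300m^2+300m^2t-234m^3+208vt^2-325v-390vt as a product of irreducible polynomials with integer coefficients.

Group: 13v(-36v^2+60vm-36vt-60v+39m^2-50mt+50m+16t^2-30t-25) - 6m(-36v^2+60vm-36vt-60v+39m^2-50mt+50m+16t^2-30t-25); both groups contain (-36v^2+60vm-36vt-60v+39m^2-50mt+50m+16t^2-30t-25), so (13v-6m) is a factor with cofactor -36v^2+60vm-36vt-60v+39m^2-50mt+50m+16t^2-30t-25.
The cofactor groups again: -36v^2+60vm-36vt-60v+39m^2-50mt+50m+16t^2-30t-25 = -6v(6v-13m+8t+5) + (-3m+2t-5)(6v-13m+8t+5); both groups contain (6v-13m+8t+5), giving -(6v+3m-2t+5)(6v-13m+8t+5).

-(6v-13m+8t+5)(13v-6m)(6v+3m-2t+5)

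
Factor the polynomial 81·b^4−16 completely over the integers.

(3·b+2)·(3·b−2)·(9·b^2+4)

(3·b)⁴ − (2)⁴ = ((3·b)² − (2)²)((3·b)² + (2)²); the first factor splits again, the second (9·b^2+4) is irreducible.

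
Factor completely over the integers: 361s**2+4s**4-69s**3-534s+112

By the rational root theorem, s = 2 is a root, so (s-2) is a factor; dividing leaves 4s**3-61s**2+239s-56.
Next, s = 8 is a root, giving the factor (s-8) and quotient 4s**2-29s+7.
The remaining quadratic factors as (4s-1)(s-7).

(4s-1)(s-2)(s-7)(s-8)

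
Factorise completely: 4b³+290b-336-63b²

Testing divisors of the constant over divisors of the leading coefficient, b = 8 is a root, so (b-8) divides it; the quotient is 4b²-31b+42.
The remaining quadratic factors as (4b-7)(b-6).

(4b-7)(b-6)(b-8)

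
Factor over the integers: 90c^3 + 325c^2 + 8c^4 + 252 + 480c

(2c + 3)(4c + 7)(c + 2)(c + 6)

Trying the rational-root candidates, c = -2 is a root, so (c + 2) is a factor; dividing leaves 8c^3 + 74c^2 + 177c + 126.
Then c = -6 is a root, giving the factor (c + 6) and quotient 8c^2 + 26c + 21.
The remaining quadratic factors as (4c + 7)(2c + 3).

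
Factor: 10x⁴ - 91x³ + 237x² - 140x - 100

Trying the rational-root candidates, x = 5 is a root, so (x - 5) is a factor; dividing leaves 10x³ - 41x² + 32x + 20.
Continuing, x = -2/5 is a root, so (5x + 2) divides it; the quotient is 2x² - 9x + 10.
The remaining quadratic factors as (2x - 5)(x - 2).

(2x - 5)(5x + 2)(x - 2)(x - 5)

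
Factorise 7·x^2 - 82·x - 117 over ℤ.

Need a pair with product 7·(-117) = -819 and sum -82: that's -91 and 9.
Split the middle term: 7·x^2 - 91·x + 9·x - 117 = 7·x·(x - 13) + 9·(x - 13).

(7·x + 9)·(x - 13)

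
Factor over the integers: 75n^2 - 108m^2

3(5n - 6m)(5n + 6m)

Factor out 3, leaving 25n^2 - 36m^2, which is a difference of two squares.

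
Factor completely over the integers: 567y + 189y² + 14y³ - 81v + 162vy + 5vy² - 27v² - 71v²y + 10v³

Group: v(10v² - vy - 27v - 2y² - 27y - 81) - 7y(10v² - vy - 27v - 2y² - 27y - 81); both groups contain (10v² - vy - 27v - 2y² - 27y - 81), so (v - 7y) is a factor with cofactor 10v² - vy - 27v - 2y² - 27y - 81.
The cofactor groups again: 10v² - vy - 27v - 2y² - 27y - 81 = 5v(2v - y - 9) + (2y + 9)(2v - y - 9); both groups contain (2v - y - 9), giving (5v + 2y + 9)(2v - y - 9).

(2v - y - 9)(5v + 2y + 9)(v - 7y)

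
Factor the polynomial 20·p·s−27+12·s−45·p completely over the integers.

(4·s−9)·(5·p+3)

Group as (20·p·s−45·p) + (12·s−27) = 5·p·(4·s−9) + 3·(4·s−9).
Both groups share the factor (4·s−9).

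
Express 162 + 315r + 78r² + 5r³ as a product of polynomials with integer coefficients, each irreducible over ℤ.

Among the possible rational roots, r = -3/5 is a root, giving the factor (5r + 3) and quotient r² + 15r + 54.
The remaining quadratic factors as (r + 6)(r + 9).

(5r + 3)(r + 6)(r + 9)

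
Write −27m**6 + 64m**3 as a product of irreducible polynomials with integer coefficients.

−m**3(3m − 4)(9m**2 + 12m + 16)

Factor out m**3 first: what remains is −27m**3 + 64.
Recognize a difference of cubes with the parts 4 and 3m.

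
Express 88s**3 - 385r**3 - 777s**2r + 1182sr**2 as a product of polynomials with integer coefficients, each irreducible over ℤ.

(8s - 11r)(11s - 5r)(s - 7r)

Group: 11s(8s**2 - 67sr + 77r**2) - 5r(8s**2 - 67sr + 77r**2); both groups contain (8s**2 - 67sr + 77r**2), so (11s - 5r) is a factor with cofactor 8s**2 - 67sr + 77r**2.
The cofactor groups again: 8s**2 - 67sr + 77r**2 = 8s(s - 7r) - 11r(s - 7r); both groups contain (s - 7r), giving (8s - 11r)(s - 7r).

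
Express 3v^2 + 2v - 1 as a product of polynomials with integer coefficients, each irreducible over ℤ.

(3v - 1)(v + 1)

Need a pair with product 3·(-1) = -3 and sum 2: that's 3 and -1.
Split the middle term: 3v^2 + 3v - v - 1 = 3v(v + 1) - (v + 1).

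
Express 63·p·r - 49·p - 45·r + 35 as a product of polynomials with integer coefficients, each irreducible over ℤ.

Group as (63·p·r - 49·p) + (-45·r + 35) = 7·p·(9·r - 7) - 5·(9·r - 7).
Both groups share the factor (9·r - 7).

(7·p - 5)·(9·r - 7)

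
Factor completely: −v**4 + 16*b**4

(2*b + v)*(2*b − v)*(4*b**2 + v**2)

Difference of squares twice: with A = 2*b and B = v, A⁴ − B⁴ = (A² − B²)(A² + B²), and A² − B² factors again.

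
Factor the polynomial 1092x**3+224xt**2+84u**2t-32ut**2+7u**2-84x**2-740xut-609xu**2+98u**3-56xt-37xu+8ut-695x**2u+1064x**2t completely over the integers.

(7x-u)(13x-14u+4t-1)(12x+7u+8t)

Group: 12x(91x**2-111xu+28xt-7x+14u**2-4ut+u) + (7u+8t)(91x**2-111xu+28xt-7x+14u**2-4ut+u); both groups contain (91x**2-111xu+28xt-7x+14u**2-4ut+u), so (12x+7u+8t) is a factor with cofactor 91x**2-111xu+28xt-7x+14u**2-4ut+u.
The cofactor groups again: 91x**2-111xu+28xt-7x+14u**2-4ut+u = 7x(13x-14u+4t-1) - u(13x-14u+4t-1); both groups contain (13x-14u+4t-1), giving (7x-u)(13x-14u+4t-1).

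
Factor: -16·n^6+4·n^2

-4·n^2·(2·n^2+1)·(2·n^2-1)

Every term has a factor of 4·n^2; factoring it out leaves -4·n^4+1.
Recognize a difference of squares with the parts 1 and 2·n^2.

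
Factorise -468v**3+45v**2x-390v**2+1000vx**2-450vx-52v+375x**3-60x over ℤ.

Group: 3v(-156v**2-245vx-26v-75x**2-30x) + (-5x+2)(-156v**2-245vx-26v-75x**2-30x); both groups contain (-156v**2-245vx-26v-75x**2-30x), so (3v-5x+2) is a factor with cofactor -156v**2-245vx-26v-75x**2-30x.
The cofactor groups again: -156v**2-245vx-26v-75x**2-30x = -13v(12v+5x+2) - 15x(12v+5x+2); both groups contain (12v+5x+2), giving -(13v+15x)(12v+5x+2).

-(12v+5x+2)(13v+15x)(3v-5x+2)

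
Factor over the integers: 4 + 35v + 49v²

Need a pair with product 49·4 = 196 and sum 35: that's 28 and 7.
Split the middle term: 49v² + 28v + 7v + 4 = 7v(7v + 4) + (7v + 4).

(7v + 1)(7v + 4)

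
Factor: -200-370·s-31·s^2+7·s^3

(7·s+4)·(s+5)·(s-10)

Among the possible rational roots, s = -4/7 is a root, so (7·s+4) divides it; the quotient is s^2-5·s-50.
The remaining quadratic factors as (s-10)(s+5).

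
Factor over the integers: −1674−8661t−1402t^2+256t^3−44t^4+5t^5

By the rational root theorem, t = −3 is a root, giving the factor (t+3) and quotient 5t^4−59t^3+433t^2−2701t−558.
Then t = 9 is a root, giving the factor (t−9) and quotient 5t^3−14t^2+307t+62.
Then t = −1/5 is a root, so (5t+1) is a factor; dividing leaves t^2−3t+62.
The quadratic t^2−3t+62 has discriminant −239 < 0 and is irreducible over ℤ.

(5t+1)(t+3)(t−9)(t^2−3t+62)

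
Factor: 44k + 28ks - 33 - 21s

(4k - 3)(7s + 11)

Group as (28ks + 44k) + (-21s - 33) = 4k(7s + 11) - 3(7s + 11).
Both groups share the factor (7s + 11).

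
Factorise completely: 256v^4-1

(4v)⁴ − (1)⁴ = ((4v)² − (1)²)((4v)² + (1)²); the first factor splits again, the second (16v^2+1) is irreducible.

(4v+1)(4v-1)(16v^2+1)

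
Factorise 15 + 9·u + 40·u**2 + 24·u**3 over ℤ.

(3·u + 5)·(8·u**2 + 3)

Group as (24·u**3 + 9·u) + (40·u**2 + 15) = 3·u·(8·u**2 + 3) + 5·(8·u**2 + 3).
Both groups share the factor (8·u**2 + 3).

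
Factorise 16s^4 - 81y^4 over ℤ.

(2s + 3y)(2s - 3y)(4s^2 + 9y^2)

(2s)⁴ − (3y)⁴ = ((2s)² − (3y)²)((2s)² + (3y)²); the first factor splits again, the second (4s^2 + 9y^2) is irreducible.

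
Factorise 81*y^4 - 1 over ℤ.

Difference of squares twice: with A = 3*y and B = 1, A⁴ − B⁴ = (A² − B²)(A² + B²), and A² − B² factors again.

(3*y + 1)*(3*y - 1)*(9*y^2 + 1)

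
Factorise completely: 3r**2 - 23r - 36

(3r + 4)(r - 9)

Need a pair with product 3·(-36) = -108 and sum -23: that's -27 and 4.
Split the middle term: 3r**2 - 27r + 4r - 36 = 3r(r - 9) + 4(r - 9).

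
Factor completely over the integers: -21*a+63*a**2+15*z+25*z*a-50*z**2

Group: -5*z*(10*z+9*a-3) + 7*a*(10*z+9*a-3); both groups contain (10*z+9*a-3).

-(5*z-7*a)*(10*z+9*a-3)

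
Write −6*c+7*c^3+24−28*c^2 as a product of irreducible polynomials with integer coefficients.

(c−4)*(7*c^2−6)

Group as (7*c^3−6*c) + (−28*c^2+24) = c*(7*c^2−6) − 4*(7*c^2−6).
Both groups share the factor (7*c^2−6).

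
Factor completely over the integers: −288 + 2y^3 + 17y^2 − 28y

(2y + 9)(y + 8)(y − 4)

Testing divisors of the constant over divisors of the leading coefficient, y = −9/2 is a root, so (2y + 9) is a factor; dividing leaves y^2 + 4y − 32.
The remaining quadratic factors as (y − 4)(y + 8).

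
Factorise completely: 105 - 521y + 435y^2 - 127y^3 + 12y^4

Among the possible rational roots, y = 3 is a root, so (y - 3) divides it; the quotient is 12y^3 - 91y^2 + 162y - 35.
Continuing, y = 5 is a root, so (y - 5) is a factor; dividing leaves 12y^2 - 31y + 7.
The remaining quadratic factors as (4y - 1)(3y - 7).

(3y - 7)(4y - 1)(y - 3)(y - 5)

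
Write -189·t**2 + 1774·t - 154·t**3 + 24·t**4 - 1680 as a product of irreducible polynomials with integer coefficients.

Among the possible rational roots, t = 5/4 is a root, so (4·t - 5) is a factor; dividing leaves 6·t**3 - 31·t**2 - 86·t + 336.
Next, t = 6 is a root, so (t - 6) is a factor; dividing leaves 6·t**2 + 5·t - 56.
The remaining quadratic factors as (2·t + 7)(3·t - 8).

(2·t + 7)·(3·t - 8)·(4·t - 5)·(t - 6)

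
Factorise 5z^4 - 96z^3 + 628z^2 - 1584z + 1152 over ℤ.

Testing divisors of the constant over divisors of the leading coefficient, z = 6/5 is a root, giving the factor (5z - 6) and quotient z^3 - 18z^2 + 104z - 192.
Next, z = 4 is a root, so (z - 4) is a factor; dividing leaves z^2 - 14z + 48.
The remaining quadratic factors as (z - 8)(z - 6).

(5z - 6)(z - 4)(z - 6)(z - 8)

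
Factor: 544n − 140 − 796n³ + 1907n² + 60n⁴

(2n − 7)(5n + 2)(6n − 1)(n − 10)

Testing divisors of the constant over divisors of the leading coefficient, n = 1/6 is a root, giving the factor (6n − 1) and quotient 10n³ − 131n² + 296n + 140.
Then n = −2/5 is a root, so (5n + 2) divides it; the quotient is 2n² − 27n + 70.
The remaining quadratic factors as (n − 10)(2n − 7).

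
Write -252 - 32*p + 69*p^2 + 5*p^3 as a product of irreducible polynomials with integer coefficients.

Testing divisors of the constant over divisors of the leading coefficient, p = -9/5 is a root, so (5*p + 9) divides it; the quotient is p^2 + 12*p - 28.
The remaining quadratic factors as (p + 14)(p - 2).

(5*p + 9)*(p + 14)*(p - 2)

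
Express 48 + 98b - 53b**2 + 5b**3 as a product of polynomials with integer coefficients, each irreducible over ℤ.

Testing divisors of the constant over divisors of the leading coefficient, b = 8 is a root, giving the factor (b - 8) and quotient 5b**2 - 13b - 6.
The remaining quadratic factors as (b - 3)(5b + 2).

(5b + 2)(b - 3)(b - 8)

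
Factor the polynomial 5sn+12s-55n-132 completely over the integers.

(5n+12)(s-11)

Group as (5sn+12s) + (-55n-132) = s(5n+12) - 11(5n+12).
Both groups share the factor (5n+12).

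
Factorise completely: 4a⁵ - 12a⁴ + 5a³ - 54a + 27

(2a + 3)(2a - 1)(a - 3)(a² - a + 3)

Trying the rational-root candidates, a = -3/2 is a root, giving the factor (2a + 3) and quotient 2a⁴ - 9a³ + 16a² - 24a + 9.
Continuing, a = 3 is a root, so (a - 3) is a factor; dividing leaves 2a³ - 3a² + 7a - 3.
Next, a = 1/2 is a root, so (2a - 1) is a factor; dividing leaves a² - a + 3.
The quadratic a² - a + 3 has discriminant -11 < 0 and is irreducible over ℤ.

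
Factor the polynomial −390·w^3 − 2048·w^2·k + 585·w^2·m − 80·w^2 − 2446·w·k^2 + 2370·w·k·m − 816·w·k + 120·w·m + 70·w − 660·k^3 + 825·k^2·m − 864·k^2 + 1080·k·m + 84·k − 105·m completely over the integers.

Group: 10·w·(−39·w^2 − 158·w·k − 8·w − 55·k^2 − 72·k + 7) + (12·k − 15·m)·(−39·w^2 − 158·w·k − 8·w − 55·k^2 − 72·k + 7); both groups contain (−39·w^2 − 158·w·k − 8·w − 55·k^2 − 72·k + 7), so (10·w + 12·k − 15·m) is a factor with cofactor −39·w^2 − 158·w·k − 8·w − 55·k^2 − 72·k + 7.
The cofactor groups again: −39·w^2 − 158·w·k − 8·w − 55·k^2 − 72·k + 7 = −13·w·(3·w + 11·k − 1) + (−5·k − 7)·(3·w + 11·k − 1); both groups contain (3·w + 11·k − 1), giving −(13·w + 5·k + 7)·(3·w + 11·k − 1).

−(3·w + 11·k − 1)·(10·w + 12·k − 15·m)·(13·w + 5·k + 7)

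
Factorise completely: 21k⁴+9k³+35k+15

(7k+3)(3k³+5)

Group as (21k⁴+35k) + (9k³+15) = 7k(3k³+5) + 3(3k³+5).
Both groups share the factor (3k³+5).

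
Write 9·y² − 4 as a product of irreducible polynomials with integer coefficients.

(3·y + 2)·(3·y − 2)

Need a pair with product 9·(−4) = −36 and sum 0: that's −6 and 6.
Split the middle term: 9·y² − 6·y + 6·y − 4 = 3·y·(3·y − 2) + 2·(3·y − 2).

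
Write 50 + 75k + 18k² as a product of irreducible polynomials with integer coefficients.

(3k + 10)(6k + 5)

Need a pair with product 18·50 = 900 and sum 75: that's 60 and 15.
Split the middle term: 18k² + 60k + 15k + 50 = 6k(3k + 10) + 5(3k + 10).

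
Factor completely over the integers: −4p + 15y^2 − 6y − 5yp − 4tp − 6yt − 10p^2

Group: 5y(3y + 2p) + (−2t − 5p − 2)(3y + 2p); both groups contain (3y + 2p).

(5y − 2t − 5p − 2)(3y + 2p)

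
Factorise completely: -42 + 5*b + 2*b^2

(2*b - 7)*(b + 6)

Need a pair with product 2·(-42) = -84 and sum 5: that's 12 and -7.
Split the middle term: 2*b^2 + 12*b - 7*b - 42 = 2*b*(b + 6) - 7*(b + 6).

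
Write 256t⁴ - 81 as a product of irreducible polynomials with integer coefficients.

(4t + 3)(4t - 3)(16t² + 9)

Difference of squares twice: with A = 4t and B = 3, A⁴ − B⁴ = (A² − B²)(A² + B²), and A² − B² factors again.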